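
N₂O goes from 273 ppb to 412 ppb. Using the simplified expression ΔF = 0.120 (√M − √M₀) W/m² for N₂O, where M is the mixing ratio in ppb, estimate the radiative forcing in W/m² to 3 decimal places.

N₂O: 0.120 × (√412 − √273) = 0.120 × (20.2978 − 16.5227) = 0.120 × 3.7751 = 0.4530 W/m².

ΔF = 0.453 W/m²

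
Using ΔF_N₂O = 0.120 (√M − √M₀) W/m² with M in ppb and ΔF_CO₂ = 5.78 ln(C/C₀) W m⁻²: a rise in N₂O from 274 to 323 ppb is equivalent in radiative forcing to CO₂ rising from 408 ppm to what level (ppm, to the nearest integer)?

N₂O forcing: 0.120 × (√323 − √274) = 0.120 × (17.9722 − 16.5529) = 0.120 × 1.4193 = 0.17032 W/m².
Set 5.78 ln(C/408) = 0.17032: ln(C/408) = 0.17032/5.78 = 0.02947, so C = 408 × e^0.02947 = 408 × 1.02991 = 420.20 ppm.

C ≈ 420 ppm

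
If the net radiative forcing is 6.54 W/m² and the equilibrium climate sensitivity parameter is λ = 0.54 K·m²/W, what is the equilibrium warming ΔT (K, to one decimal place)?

ΔT = 3.5 K

ΔT = λ ΔF = 0.54 × 6.54 = 3.5316 K.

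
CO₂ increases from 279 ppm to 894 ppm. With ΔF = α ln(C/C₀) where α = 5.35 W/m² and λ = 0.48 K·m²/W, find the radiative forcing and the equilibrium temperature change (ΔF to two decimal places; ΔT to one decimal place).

CO₂: 5.35 × ln(894/279) = 5.35 × ln(3.20430) = 5.35 × 1.16449 = 6.2300 W/m².
ΔT = λ ΔF = 0.48 × 6.23 = 2.9904 K.

ΔF = 6.23 W/m²; ΔT = 3.0 K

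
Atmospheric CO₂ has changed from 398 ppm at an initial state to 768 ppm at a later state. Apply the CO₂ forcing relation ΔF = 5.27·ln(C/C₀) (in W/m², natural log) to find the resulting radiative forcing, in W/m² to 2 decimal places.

CO₂: 5.27 × ln(768/398) = 5.27 × ln(1.92965) = 5.27 × 0.65734 = 3.4642 W/m².

ΔF = 3.46 W/m²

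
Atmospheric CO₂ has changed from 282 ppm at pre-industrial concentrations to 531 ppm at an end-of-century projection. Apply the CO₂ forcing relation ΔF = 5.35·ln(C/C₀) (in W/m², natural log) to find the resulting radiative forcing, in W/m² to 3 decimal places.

CO₂: 5.35 × ln(531/282) = 5.35 × ln(1.88298) = 5.35 × 0.63286 = 3.3858 W/m².

ΔF = 3.386 W/m²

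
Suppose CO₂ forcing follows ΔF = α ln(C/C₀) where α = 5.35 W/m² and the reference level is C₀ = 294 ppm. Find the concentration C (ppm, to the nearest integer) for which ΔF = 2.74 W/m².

Set 5.35 ln(C/294) = 2.74, so ln(C/294) = 2.74/5.35 = 0.51215.
Then C/294 = e^0.51215 = 1.66888, giving C = 294 × 1.66888 = 490.65 ppm.

C ≈ 491 ppm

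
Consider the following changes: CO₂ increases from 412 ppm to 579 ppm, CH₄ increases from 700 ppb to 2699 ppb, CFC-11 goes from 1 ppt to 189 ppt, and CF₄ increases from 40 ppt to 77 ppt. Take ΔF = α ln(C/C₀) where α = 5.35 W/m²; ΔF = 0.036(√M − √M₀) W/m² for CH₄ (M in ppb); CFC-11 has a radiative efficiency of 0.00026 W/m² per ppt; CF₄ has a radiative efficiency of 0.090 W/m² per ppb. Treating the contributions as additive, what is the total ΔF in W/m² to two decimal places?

CO₂: 5.35 × ln(579/412) = 5.35 × ln(1.40534) = 5.35 × 0.34028 = 1.8205 W/m².
CH₄: 0.036 × (√2699 − √700) = 0.036 × (51.9519 − 26.4575) = 0.036 × 25.4944 = 0.9178 W/m².
CFC-11: ΔF = 0.00026 × (189 − 1) = 0.00026 × 188 = 0.0489 W/m².
CF₄: Δ = 77 − 40 = 37 ppt = 0.037 ppb; ΔF = 0.090 × 0.037 = 0.0033 W/m².
Total ΔF = 1.8205 + 0.9178 + 0.0489 + 0.0033 = 2.7905 W/m².

ΔF = 2.79 W/m²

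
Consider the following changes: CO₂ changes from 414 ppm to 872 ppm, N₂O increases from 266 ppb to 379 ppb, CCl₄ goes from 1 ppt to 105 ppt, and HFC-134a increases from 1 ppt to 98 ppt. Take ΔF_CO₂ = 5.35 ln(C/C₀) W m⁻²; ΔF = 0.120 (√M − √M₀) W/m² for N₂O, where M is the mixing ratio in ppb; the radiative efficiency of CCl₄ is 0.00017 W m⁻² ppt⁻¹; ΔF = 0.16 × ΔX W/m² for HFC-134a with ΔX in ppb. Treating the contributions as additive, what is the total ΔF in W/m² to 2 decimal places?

ΔF = 4.40 W/m²

CO₂: 5.35 × ln(872/414) = 5.35 × ln(2.10628) = 5.35 × 0.74492 = 3.9853 W/m².
N₂O: 0.120 × (√379 − √266) = 0.120 × (19.4679 − 16.3095) = 0.120 × 3.1584 = 0.3790 W/m².
CCl₄: ΔF = 0.00017 × (105 − 1) = 0.00017 × 104 = 0.0177 W/m².
HFC-134a: Δ = 98 − 1 = 97 ppt = 0.097 ppb; ΔF = 0.16 × 0.097 = 0.0155 W/m².
Total ΔF = 3.9853 + 0.3790 + 0.0177 + 0.0155 = 4.3975 W/m².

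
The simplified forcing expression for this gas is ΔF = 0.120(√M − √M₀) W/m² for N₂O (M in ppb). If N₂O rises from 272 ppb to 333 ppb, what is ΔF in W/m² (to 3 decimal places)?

N₂O: 0.120 × (√333 − √272) = 0.120 × (18.2483 − 16.4924) = 0.120 × 1.7559 = 0.2107 W/m².

ΔF = 0.211 W/m²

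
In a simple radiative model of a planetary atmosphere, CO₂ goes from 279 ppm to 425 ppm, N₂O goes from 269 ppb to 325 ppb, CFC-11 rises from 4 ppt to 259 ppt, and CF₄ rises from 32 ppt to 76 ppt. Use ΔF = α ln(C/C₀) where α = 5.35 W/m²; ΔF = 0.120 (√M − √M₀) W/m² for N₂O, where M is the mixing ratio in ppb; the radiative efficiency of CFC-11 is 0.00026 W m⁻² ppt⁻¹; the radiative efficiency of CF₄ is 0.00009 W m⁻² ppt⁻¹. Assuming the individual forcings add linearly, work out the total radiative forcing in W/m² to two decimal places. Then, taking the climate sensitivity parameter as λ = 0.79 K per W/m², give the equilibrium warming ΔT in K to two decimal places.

CO₂: 5.35 × ln(425/279) = 5.35 × ln(1.52330) = 5.35 × 0.42088 = 2.2517 W/m².
N₂O: 0.120 × (√325 − √269) = 0.120 × (18.0278 − 16.4012) = 0.120 × 1.6266 = 0.1952 W/m².
CFC-11: ΔF = 0.00026 × (259 − 4) = 0.00026 × 255 = 0.0663 W/m².
CF₄: ΔF = 0.00009 × (76 − 32) = 0.00009 × 44 = 0.0040 W/m².
Total ΔF = 2.2517 + 0.1952 + 0.0663 + 0.0040 = 2.5172 W/m².
ΔT = λ ΔF = 0.79 × 2.52 = 1.9908 K.

ΔF = 2.52 W/m²; ΔT = 1.99 K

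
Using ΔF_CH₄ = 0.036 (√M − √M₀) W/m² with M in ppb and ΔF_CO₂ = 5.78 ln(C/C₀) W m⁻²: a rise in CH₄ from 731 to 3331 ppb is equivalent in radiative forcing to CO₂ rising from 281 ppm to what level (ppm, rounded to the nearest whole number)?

CH₄ forcing: 0.036 × (√3331 − √731) = 0.036 × (57.7148 − 27.0370) = 0.036 × 30.6778 = 1.10440 W/m².
Set 5.78 ln(C/281) = 1.10440: ln(C/281) = 1.10440/5.78 = 0.19107, so C = 281 × e^0.19107 = 281 × 1.21054 = 340.16 ppm.

C ≈ 340 ppm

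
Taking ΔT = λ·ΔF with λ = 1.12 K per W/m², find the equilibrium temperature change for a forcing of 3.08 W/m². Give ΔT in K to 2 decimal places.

ΔT = λ ΔF = 1.12 × 3.08 = 3.4496 K.

ΔT = 3.45 K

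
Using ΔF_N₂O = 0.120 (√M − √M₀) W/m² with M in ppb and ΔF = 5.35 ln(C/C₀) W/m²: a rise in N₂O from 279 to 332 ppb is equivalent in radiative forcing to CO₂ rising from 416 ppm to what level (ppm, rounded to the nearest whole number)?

N₂O forcing: 0.120 × (√332 − √279) = 0.120 × (18.2209 − 16.7033) = 0.120 × 1.5176 = 0.18211 W/m².
Set 5.35 ln(C/416) = 0.18211: ln(C/416) = 0.18211/5.35 = 0.03404, so C = 416 × e^0.03404 = 416 × 1.03463 = 430.41 ppm.

C ≈ 430 ppm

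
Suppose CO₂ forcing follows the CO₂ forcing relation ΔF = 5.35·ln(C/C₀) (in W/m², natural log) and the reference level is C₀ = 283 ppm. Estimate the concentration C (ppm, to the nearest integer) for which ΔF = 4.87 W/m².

C ≈ 703 ppm

Set 5.35 ln(C/283) = 4.87, so ln(C/283) = 4.87/5.35 = 0.91028.
Then C/283 = e^0.91028 = 2.48502, giving C = 283 × 2.48502 = 703.26 ppm.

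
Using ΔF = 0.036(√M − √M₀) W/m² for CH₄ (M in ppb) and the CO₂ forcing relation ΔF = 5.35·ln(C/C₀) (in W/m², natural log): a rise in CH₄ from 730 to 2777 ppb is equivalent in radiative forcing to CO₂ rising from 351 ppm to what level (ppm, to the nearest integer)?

C ≈ 417 ppm

CH₄ forcing: 0.036 × (√2777 − √730) = 0.036 × (52.6972 − 27.0185) = 0.036 × 25.6787 = 0.92443 W/m².
Set 5.35 ln(C/351) = 0.92443: ln(C/351) = 0.92443/5.35 = 0.17279, so C = 351 × e^0.17279 = 351 × 1.18862 = 417.21 ppm.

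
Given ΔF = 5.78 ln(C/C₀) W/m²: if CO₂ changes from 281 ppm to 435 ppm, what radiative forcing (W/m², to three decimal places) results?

CO₂: 5.78 × ln(435/281) = 5.78 × ln(1.54804) = 5.78 × 0.43699 = 2.5258 W/m².

ΔF = 2.526 W/m²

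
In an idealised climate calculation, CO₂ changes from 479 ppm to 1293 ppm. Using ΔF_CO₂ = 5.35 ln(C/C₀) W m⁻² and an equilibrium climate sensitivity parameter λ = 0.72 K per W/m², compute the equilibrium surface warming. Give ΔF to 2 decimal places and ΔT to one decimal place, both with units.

CO₂: 5.35 × ln(1293/479) = 5.35 × ln(2.69937) = 5.35 × 0.99302 = 5.3127 W/m².
ΔT = λ ΔF = 0.72 × 5.31 = 3.8232 K.

ΔF = 5.31 W/m²; ΔT = 3.8 K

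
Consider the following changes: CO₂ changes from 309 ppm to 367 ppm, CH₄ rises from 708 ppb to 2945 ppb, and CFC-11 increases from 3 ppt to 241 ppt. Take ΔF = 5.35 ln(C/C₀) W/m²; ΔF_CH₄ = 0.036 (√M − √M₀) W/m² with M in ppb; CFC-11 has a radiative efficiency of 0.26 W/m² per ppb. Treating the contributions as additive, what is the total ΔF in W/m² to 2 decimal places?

ΔF = 1.98 W/m²

CO₂: 5.35 × ln(367/309) = 5.35 × ln(1.18770) = 5.35 × 0.17202 = 0.9203 W/m².
CH₄: 0.036 × (√2945 − √708) = 0.036 × (54.2679 − 26.6083) = 0.036 × 27.6596 = 0.9957 W/m².
CFC-11: Δ = 241 − 3 = 238 ppt = 0.238 ppb; ΔF = 0.26 × 0.238 = 0.0619 W/m².
Total ΔF = 0.9203 + 0.9957 + 0.0619 = 1.9779 W/m².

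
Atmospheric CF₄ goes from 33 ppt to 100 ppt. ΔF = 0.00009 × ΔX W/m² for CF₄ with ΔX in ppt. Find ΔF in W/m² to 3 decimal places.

CF₄: ΔF = 0.00009 × (100 − 33) = 0.00009 × 67 = 0.0060 W/m².

ΔF = 0.006 W/m²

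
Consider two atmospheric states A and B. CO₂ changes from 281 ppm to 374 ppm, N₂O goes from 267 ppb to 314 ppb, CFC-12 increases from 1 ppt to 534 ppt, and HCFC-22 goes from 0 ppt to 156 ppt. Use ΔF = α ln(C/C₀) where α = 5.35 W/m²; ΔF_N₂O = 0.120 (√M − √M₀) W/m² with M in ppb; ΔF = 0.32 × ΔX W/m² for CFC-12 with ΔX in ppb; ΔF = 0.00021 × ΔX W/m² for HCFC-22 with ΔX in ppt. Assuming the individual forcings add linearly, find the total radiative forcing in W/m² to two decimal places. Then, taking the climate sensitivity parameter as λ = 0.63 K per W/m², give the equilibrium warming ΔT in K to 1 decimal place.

CO₂: 5.35 × ln(374/281) = 5.35 × ln(1.33096) = 5.35 × 0.28590 = 1.5296 W/m².
N₂O: 0.120 × (√314 − √267) = 0.120 × (17.7200 − 16.3401) = 0.120 × 1.3799 = 0.1656 W/m².
CFC-12: Δ = 534 − 1 = 533 ppt = 0.533 ppb; ΔF = 0.32 × 0.533 = 0.1706 W/m².
HCFC-22: ΔF = 0.00021 × (156 − 0) = 0.00021 × 156 = 0.0328 W/m².
Total ΔF = 1.5296 + 0.1656 + 0.1706 + 0.0328 = 1.8986 W/m².
ΔT = λ ΔF = 0.63 × 1.90 = 1.1970 K.

ΔF = 1.90 W/m²; ΔT = 1.2 K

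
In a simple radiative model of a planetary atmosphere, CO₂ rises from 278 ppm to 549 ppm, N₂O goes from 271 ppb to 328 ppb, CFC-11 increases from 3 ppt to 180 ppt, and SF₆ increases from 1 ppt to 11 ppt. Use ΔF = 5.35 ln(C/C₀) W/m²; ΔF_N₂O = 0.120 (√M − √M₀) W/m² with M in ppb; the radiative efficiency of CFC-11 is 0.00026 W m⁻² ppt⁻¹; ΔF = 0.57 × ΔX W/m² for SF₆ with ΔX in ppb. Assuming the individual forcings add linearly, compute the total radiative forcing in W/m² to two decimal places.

CO₂: 5.35 × ln(549/278) = 5.35 × ln(1.97482) = 5.35 × 0.68048 = 3.6406 W/m².
N₂O: 0.120 × (√328 − √271) = 0.120 × (18.1108 − 16.4621) = 0.120 × 1.6487 = 0.1978 W/m².
CFC-11: ΔF = 0.00026 × (180 − 3) = 0.00026 × 177 = 0.0460 W/m².
SF₆: Δ = 11 − 1 = 10 ppt = 0.010 ppb; ΔF = 0.57 × 0.010 = 0.0057 W/m².
Total ΔF = 3.6406 + 0.1978 + 0.0460 + 0.0057 = 3.8901 W/m².

ΔF = 3.89 W/m²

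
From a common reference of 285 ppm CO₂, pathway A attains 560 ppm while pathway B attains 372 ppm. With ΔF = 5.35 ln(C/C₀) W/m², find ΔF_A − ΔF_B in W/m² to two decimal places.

ΔF_A − ΔF_B = 2.19 W/m²

ΔF_A = 5.35 ln(560/285) = 5.35 × 0.67545 = 3.6137 W/m².
ΔF_B = 5.35 ln(372/285) = 5.35 × 0.26640 = 1.4252 W/m².
Difference: 3.6137 − 1.4252 = 2.1885 W/m².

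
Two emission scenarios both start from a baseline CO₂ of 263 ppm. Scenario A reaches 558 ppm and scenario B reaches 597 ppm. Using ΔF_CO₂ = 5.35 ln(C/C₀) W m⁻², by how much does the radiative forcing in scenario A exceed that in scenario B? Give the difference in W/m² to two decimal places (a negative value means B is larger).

ΔF_A = 5.35 ln(558/263) = 5.35 × 0.75220 = 4.0243 W/m².
ΔF_B = 5.35 ln(597/263) = 5.35 × 0.81976 = 4.3857 W/m².
Difference: 4.0243 − 4.3857 = -0.3614 W/m².

ΔF_A − ΔF_B = -0.36 W/m²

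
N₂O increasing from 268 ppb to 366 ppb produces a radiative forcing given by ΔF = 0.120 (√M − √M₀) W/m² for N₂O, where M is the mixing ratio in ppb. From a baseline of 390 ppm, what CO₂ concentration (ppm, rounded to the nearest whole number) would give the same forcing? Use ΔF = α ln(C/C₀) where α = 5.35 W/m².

N₂O forcing: 0.120 × (√366 − √268) = 0.120 × (19.1311 − 16.3707) = 0.120 × 2.7604 = 0.33125 W/m².
Set 5.35 ln(C/390) = 0.33125: ln(C/390) = 0.33125/5.35 = 0.06192, so C = 390 × e^0.06192 = 390 × 1.06388 = 414.91 ppm.

C ≈ 415 ppm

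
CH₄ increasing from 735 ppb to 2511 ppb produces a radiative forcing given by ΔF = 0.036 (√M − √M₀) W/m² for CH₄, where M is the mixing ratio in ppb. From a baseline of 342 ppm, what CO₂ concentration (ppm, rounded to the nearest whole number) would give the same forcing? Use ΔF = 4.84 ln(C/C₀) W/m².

C ≈ 406 ppm

CH₄ forcing: 0.036 × (√2511 − √735) = 0.036 × (50.1099 − 27.1109) = 0.036 × 22.9990 = 0.82796 W/m².
Set 4.84 ln(C/342) = 0.82796: ln(C/342) = 0.82796/4.84 = 0.17107, so C = 342 × e^0.17107 = 342 × 1.18657 = 405.81 ppm.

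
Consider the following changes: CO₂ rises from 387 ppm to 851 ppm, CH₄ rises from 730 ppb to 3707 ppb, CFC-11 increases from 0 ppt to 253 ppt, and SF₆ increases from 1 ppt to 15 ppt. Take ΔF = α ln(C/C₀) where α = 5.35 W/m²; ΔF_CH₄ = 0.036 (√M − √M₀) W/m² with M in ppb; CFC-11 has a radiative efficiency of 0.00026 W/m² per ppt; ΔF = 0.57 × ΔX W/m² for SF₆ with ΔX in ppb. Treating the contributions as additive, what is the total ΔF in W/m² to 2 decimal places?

CO₂: 5.35 × ln(851/387) = 5.35 × ln(2.19897) = 5.35 × 0.78799 = 4.2157 W/m².
CH₄: 0.036 × (√3707 − √730) = 0.036 × (60.8851 − 27.0185) = 0.036 × 33.8666 = 1.2192 W/m².
CFC-11: ΔF = 0.00026 × (253 − 0) = 0.00026 × 253 = 0.0658 W/m².
SF₆: Δ = 15 − 1 = 14 ppt = 0.014 ppb; ΔF = 0.57 × 0.014 = 0.0080 W/m².
Total ΔF = 4.2157 + 1.2192 + 0.0658 + 0.0080 = 5.5087 W/m².

ΔF = 5.51 W/m²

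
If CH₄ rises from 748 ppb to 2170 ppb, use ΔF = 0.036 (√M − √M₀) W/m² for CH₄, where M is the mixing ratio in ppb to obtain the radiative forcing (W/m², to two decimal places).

CH₄: 0.036 × (√2170 − √748) = 0.036 × (46.5833 − 27.3496) = 0.036 × 19.2337 = 0.6924 W/m².

ΔF = 0.69 W/m²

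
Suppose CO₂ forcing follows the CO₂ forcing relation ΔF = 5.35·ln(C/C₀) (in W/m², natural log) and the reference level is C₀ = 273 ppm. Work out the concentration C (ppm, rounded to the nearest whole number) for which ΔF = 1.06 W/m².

C ≈ 333 ppm

Set 5.35 ln(C/273) = 1.06, so ln(C/273) = 1.06/5.35 = 0.19813.
Then C/273 = e^0.19813 = 1.21912, giving C = 273 × 1.21912 = 332.82 ppm.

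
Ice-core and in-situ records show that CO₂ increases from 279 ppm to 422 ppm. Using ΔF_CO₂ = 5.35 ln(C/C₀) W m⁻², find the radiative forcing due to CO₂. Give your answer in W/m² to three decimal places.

CO₂: 5.35 × ln(422/279) = 5.35 × ln(1.51254) = 5.35 × 0.41379 = 2.2138 W/m².

ΔF = 2.214 W/m²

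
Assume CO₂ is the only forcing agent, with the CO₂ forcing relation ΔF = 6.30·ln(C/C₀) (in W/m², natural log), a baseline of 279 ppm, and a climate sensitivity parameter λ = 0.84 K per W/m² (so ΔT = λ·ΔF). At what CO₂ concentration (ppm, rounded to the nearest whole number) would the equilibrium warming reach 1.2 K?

Required forcing: ΔF = ΔT/λ = 1.2/0.84 = 1.4286 W/m².
Then ln(C/279) = ΔF/6.30 = 1.4286/6.30 = 0.22676.
So C = 279 × e^0.22676 = 279 × 1.25453 = 350.01 ppm.

C ≈ 350 ppm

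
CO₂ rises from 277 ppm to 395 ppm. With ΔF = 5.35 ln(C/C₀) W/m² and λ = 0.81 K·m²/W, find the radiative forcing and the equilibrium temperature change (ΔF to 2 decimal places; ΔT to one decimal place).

ΔF = 1.90 W/m²; ΔT = 1.5 K

CO₂: 5.35 × ln(395/277) = 5.35 × ln(1.42599) = 5.35 × 0.35487 = 1.8986 W/m².
ΔT = λ ΔF = 0.81 × 1.90 = 1.5390 K.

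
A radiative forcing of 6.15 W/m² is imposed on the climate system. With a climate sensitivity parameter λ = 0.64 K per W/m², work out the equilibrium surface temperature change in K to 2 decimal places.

ΔT = λ ΔF = 0.64 × 6.15 = 3.9360 K.

ΔT = 3.94 K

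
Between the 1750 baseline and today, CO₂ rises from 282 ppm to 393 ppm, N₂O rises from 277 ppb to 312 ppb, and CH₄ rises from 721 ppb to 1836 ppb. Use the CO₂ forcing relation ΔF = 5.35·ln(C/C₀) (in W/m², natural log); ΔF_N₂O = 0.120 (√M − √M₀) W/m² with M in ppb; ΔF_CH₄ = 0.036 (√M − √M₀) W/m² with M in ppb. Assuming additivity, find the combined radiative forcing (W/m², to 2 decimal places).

CO₂: 5.35 × ln(393/282) = 5.35 × ln(1.39362) = 5.35 × 0.33190 = 1.7757 W/m².
N₂O: 0.120 × (√312 − √277) = 0.120 × (17.6635 − 16.6433) = 0.120 × 1.0202 = 0.1224 W/m².
CH₄: 0.036 × (√1836 − √721) = 0.036 × (42.8486 − 26.8514) = 0.036 × 15.9972 = 0.5759 W/m².
Total ΔF = 1.7757 + 0.1224 + 0.5759 = 2.4740 W/m².

ΔF = 2.47 W/m²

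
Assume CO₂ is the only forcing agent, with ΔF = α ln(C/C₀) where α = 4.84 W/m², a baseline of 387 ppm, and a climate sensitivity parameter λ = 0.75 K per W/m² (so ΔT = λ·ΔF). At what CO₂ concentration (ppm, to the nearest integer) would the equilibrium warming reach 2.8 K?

Required forcing: ΔF = ΔT/λ = 2.8/0.75 = 3.7333 W/m².
Then ln(C/387) = ΔF/4.84 = 3.7333/4.84 = 0.77134.
So C = 387 × e^0.77134 = 387 × 2.16266 = 836.95 ppm.

C ≈ 837 ppm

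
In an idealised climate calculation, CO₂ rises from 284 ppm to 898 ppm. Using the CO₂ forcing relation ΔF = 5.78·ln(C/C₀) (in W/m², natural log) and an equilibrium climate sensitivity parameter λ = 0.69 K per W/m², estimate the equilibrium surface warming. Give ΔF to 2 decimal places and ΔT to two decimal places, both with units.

CO₂: 5.78 × ln(898/284) = 5.78 × ln(3.16197) = 5.78 × 1.15120 = 6.6539 W/m².
ΔT = λ ΔF = 0.69 × 6.65 = 4.5885 K.

ΔF = 6.65 W/m²; ΔT = 4.59 K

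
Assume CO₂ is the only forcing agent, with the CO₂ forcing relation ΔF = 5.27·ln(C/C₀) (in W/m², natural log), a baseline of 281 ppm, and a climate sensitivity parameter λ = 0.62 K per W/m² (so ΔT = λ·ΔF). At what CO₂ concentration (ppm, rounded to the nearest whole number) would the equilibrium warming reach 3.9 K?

Required forcing: ΔF = ΔT/λ = 3.9/0.62 = 6.2903 W/m².
Then ln(C/281) = ΔF/5.27 = 6.2903/5.27 = 1.19361.
So C = 281 × e^1.19361 = 281 × 3.29897 = 927.01 ppm.

C ≈ 927 ppm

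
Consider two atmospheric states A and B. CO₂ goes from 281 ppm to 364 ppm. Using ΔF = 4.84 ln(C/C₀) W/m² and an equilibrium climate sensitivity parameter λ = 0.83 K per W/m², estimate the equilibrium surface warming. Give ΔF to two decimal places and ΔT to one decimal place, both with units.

CO₂: 4.84 × ln(364/281) = 4.84 × ln(1.29537) = 4.84 × 0.25880 = 1.2526 W/m².
ΔT = λ ΔF = 0.83 × 1.25 = 1.0375 K.

ΔF = 1.25 W/m²; ΔT = 1.0 K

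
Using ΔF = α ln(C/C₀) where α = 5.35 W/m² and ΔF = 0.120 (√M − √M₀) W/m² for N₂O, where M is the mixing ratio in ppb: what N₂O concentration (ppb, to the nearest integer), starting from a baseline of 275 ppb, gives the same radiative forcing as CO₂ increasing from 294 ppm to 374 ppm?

M ≈ 746 ppb

CO₂ forcing: 5.35 × ln(374/294) = 5.35 × 0.240676 = 1.28762 W/m².
Set 0.120(√M − √275) = 1.28762: √M = 1.28762/0.120 + √275 = 10.7302 + 16.5831 = 27.3133.
M = (27.3133)² = 746.02 ppb.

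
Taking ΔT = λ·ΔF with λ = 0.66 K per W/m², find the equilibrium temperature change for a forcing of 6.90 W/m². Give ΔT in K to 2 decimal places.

ΔT = λ ΔF = 0.66 × 6.90 = 4.5540 K.

ΔT = 4.55 K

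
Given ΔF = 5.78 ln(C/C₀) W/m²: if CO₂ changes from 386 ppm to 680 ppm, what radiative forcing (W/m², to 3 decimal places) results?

CO₂ absorption bands are partially saturated, so forcing scales with the logarithm of the concentration ratio.
CO₂: 5.78 × ln(680/386) = 5.78 × ln(1.76166) = 5.78 × 0.56626 = 3.2730 W/m².

ΔF = 3.273 W/m²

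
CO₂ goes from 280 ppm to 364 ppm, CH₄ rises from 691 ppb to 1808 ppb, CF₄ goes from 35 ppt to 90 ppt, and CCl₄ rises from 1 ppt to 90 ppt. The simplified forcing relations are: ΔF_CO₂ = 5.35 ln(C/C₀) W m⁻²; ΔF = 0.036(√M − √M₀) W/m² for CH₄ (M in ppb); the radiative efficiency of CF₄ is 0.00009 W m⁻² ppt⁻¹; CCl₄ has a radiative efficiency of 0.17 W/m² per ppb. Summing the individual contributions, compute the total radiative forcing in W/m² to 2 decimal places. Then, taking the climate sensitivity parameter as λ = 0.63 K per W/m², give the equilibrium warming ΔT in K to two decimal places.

ΔF = 2.01 W/m²; ΔT = 1.27 K

CO₂: 5.35 × ln(364/280) = 5.35 × ln(1.30000) = 5.35 × 0.26236 = 1.4036 W/m².
CH₄: 0.036 × (√1808 − √691) = 0.036 × (42.5206 − 26.2869) = 0.036 × 16.2337 = 0.5844 W/m².
CF₄: ΔF = 0.00009 × (90 − 35) = 0.00009 × 55 = 0.0050 W/m².
CCl₄: Δ = 90 − 1 = 89 ppt = 0.089 ppb; ΔF = 0.17 × 0.089 = 0.0151 W/m².
Total ΔF = 1.4036 + 0.5844 + 0.0050 + 0.0151 = 2.0081 W/m².
ΔT = λ ΔF = 0.63 × 2.01 = 1.2663 K.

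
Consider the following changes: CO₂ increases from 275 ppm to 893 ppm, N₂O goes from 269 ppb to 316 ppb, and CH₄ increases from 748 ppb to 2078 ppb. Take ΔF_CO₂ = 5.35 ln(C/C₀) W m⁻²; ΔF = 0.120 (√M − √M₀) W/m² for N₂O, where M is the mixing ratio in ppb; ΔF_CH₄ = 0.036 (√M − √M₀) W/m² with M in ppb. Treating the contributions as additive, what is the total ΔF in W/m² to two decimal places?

CO₂: 5.35 × ln(893/275) = 5.35 × ln(3.24727) = 5.35 × 1.17781 = 6.3013 W/m².
N₂O: 0.120 × (√316 − √269) = 0.120 × (17.7764 − 16.4012) = 0.120 × 1.3752 = 0.1650 W/m².
CH₄: 0.036 × (√2078 − √748) = 0.036 × (45.5851 − 27.3496) = 0.036 × 18.2355 = 0.6565 W/m².
Total ΔF = 6.3013 + 0.1650 + 0.6565 = 7.1228 W/m².

ΔF = 7.12 W/m²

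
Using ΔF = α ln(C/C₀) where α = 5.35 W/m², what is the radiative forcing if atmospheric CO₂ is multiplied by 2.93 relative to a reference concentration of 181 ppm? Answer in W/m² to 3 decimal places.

ΔF = 5.35 × ln(2.93) = 5.35 × 1.07500 = 5.7513 W/m².

ΔF = 5.751 W/m²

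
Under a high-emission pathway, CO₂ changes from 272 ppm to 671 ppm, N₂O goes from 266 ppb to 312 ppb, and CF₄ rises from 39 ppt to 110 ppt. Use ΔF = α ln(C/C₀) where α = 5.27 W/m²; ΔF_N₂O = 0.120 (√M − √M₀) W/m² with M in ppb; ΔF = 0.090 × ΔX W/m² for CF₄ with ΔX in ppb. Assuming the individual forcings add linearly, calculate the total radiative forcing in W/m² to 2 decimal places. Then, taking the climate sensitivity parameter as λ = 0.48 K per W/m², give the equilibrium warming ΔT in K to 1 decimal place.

ΔF = 4.93 W/m²; ΔT = 2.4 K

CO₂: 5.27 × ln(671/272) = 5.27 × ln(2.46691) = 5.27 × 0.90297 = 4.7587 W/m².
N₂O: 0.120 × (√312 − √266) = 0.120 × (17.6635 − 16.3095) = 0.120 × 1.3540 = 0.1625 W/m².
CF₄: Δ = 110 − 39 = 71 ppt = 0.071 ppb; ΔF = 0.090 × 0.071 = 0.0064 W/m².
Total ΔF = 4.7587 + 0.1625 + 0.0064 = 4.9276 W/m².
ΔT = λ ΔF = 0.48 × 4.93 = 2.3664 K.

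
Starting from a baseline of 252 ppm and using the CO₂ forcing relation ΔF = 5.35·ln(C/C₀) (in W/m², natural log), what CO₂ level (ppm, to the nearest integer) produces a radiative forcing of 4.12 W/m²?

Set 5.35 ln(C/252) = 4.12, so ln(C/252) = 4.12/5.35 = 0.77009.
Then C/252 = e^0.77009 = 2.15996, giving C = 252 × 2.15996 = 544.31 ppm.

C ≈ 544 ppm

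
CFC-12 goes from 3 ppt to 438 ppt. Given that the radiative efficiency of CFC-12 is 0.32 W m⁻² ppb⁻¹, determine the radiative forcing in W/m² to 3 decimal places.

ΔF = 0.139 W/m²

CFC-12: Δ = 438 − 3 = 435 ppt = 0.435 ppb; ΔF = 0.32 × 0.435 = 0.1392 W/m².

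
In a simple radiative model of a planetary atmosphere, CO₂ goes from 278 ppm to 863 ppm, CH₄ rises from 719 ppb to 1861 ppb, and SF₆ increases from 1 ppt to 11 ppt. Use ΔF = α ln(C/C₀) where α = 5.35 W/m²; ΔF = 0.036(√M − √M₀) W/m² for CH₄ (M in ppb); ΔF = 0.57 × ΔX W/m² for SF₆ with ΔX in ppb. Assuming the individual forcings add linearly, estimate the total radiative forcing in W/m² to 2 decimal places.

ΔF = 6.65 W/m²

CO₂: 5.35 × ln(863/278) = 5.35 × ln(3.10432) = 5.35 × 1.13279 = 6.0604 W/m².
CH₄: 0.036 × (√1861 − √719) = 0.036 × (43.1393 − 26.8142) = 0.036 × 16.3251 = 0.5877 W/m².
SF₆: Δ = 11 − 1 = 10 ppt = 0.010 ppb; ΔF = 0.57 × 0.010 = 0.0057 W/m².
Total ΔF = 6.0604 + 0.5877 + 0.0057 = 6.6538 W/m².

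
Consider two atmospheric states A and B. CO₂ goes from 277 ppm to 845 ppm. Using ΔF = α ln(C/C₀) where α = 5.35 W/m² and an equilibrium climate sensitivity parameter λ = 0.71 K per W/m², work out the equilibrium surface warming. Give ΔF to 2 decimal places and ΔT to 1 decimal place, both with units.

CO₂: 5.35 × ln(845/277) = 5.35 × ln(3.05054) = 5.35 × 1.11532 = 5.9670 W/m².
ΔT = λ ΔF = 0.71 × 5.97 = 4.2387 K.

ΔF = 5.97 W/m²; ΔT = 4.2 K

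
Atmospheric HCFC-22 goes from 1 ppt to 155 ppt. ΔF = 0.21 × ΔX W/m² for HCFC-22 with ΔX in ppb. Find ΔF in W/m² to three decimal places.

HCFC-22: Δ = 155 − 1 = 154 ppt = 0.154 ppb; ΔF = 0.21 × 0.154 = 0.0323 W/m².

ΔF = 0.032 W/m²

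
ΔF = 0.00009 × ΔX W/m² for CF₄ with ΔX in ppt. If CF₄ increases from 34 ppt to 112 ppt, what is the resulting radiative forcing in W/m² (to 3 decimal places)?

ΔF = 0.007 W/m²

CF₄: ΔF = 0.00009 × (112 − 34) = 0.00009 × 78 = 0.0070 W/m².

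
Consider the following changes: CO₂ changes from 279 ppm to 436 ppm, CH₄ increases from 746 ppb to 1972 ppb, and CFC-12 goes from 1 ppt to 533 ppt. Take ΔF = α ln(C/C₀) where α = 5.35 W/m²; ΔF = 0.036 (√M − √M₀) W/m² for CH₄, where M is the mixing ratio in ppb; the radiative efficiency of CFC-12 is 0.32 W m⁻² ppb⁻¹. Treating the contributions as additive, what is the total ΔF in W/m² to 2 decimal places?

ΔF = 3.17 W/m²

CO₂: 5.35 × ln(436/279) = 5.35 × ln(1.56272) = 5.35 × 0.44643 = 2.3884 W/m².
CH₄: 0.036 × (√1972 − √746) = 0.036 × (44.4072 − 27.3130) = 0.036 × 17.0942 = 0.6154 W/m².
CFC-12: Δ = 533 − 1 = 532 ppt = 0.532 ppb; ΔF = 0.32 × 0.532 = 0.1702 W/m².
Total ΔF = 2.3884 + 0.6154 + 0.1702 = 3.1740 W/m².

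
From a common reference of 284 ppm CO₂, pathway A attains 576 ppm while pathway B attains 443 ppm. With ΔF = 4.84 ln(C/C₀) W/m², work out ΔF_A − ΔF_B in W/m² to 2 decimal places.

ΔF_A − ΔF_B = 1.27 W/m²

ΔF_A = 4.84 ln(576/284) = 4.84 × 0.70713 = 3.4225 W/m².
ΔF_B = 4.84 ln(443/284) = 4.84 × 0.44460 = 2.1519 W/m².
Difference: 3.4225 − 2.1519 = 1.2706 W/m².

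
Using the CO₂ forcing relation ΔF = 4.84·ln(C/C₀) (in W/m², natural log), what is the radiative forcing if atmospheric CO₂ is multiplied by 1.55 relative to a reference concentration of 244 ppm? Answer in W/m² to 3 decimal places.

ΔF = 2.121 W/m²

ΔF = 4.84 × ln(1.55) = 4.84 × 0.43825 = 2.1211 W/m².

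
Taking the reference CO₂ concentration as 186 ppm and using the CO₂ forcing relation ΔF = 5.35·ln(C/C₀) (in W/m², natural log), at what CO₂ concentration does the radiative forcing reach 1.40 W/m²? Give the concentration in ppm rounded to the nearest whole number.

Set 5.35 ln(C/186) = 1.40, so ln(C/186) = 1.40/5.35 = 0.26168.
Then C/186 = e^0.26168 = 1.29911, giving C = 186 × 1.29911 = 241.63 ppm.

C ≈ 242 ppm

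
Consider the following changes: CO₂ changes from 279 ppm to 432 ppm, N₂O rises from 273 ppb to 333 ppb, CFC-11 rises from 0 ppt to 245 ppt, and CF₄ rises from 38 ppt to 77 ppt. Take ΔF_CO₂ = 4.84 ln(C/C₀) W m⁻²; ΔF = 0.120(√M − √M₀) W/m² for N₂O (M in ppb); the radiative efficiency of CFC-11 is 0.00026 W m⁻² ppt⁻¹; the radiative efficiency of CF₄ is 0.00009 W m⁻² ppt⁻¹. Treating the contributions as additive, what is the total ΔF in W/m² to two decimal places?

ΔF = 2.39 W/m²

CO₂: 4.84 × ln(432/279) = 4.84 × ln(1.54839) = 4.84 × 0.43722 = 2.1161 W/m².
N₂O: 0.120 × (√333 − √273) = 0.120 × (18.2483 − 16.5227) = 0.120 × 1.7256 = 0.2071 W/m².
CFC-11: ΔF = 0.00026 × (245 − 0) = 0.00026 × 245 = 0.0637 W/m².
CF₄: ΔF = 0.00009 × (77 − 38) = 0.00009 × 39 = 0.0035 W/m².
Total ΔF = 2.1161 + 0.2071 + 0.0637 + 0.0035 = 2.3904 W/m².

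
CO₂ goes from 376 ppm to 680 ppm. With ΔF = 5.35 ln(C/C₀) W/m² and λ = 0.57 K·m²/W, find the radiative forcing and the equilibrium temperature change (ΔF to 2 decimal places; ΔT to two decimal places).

CO₂: 5.35 × ln(680/376) = 5.35 × ln(1.80851) = 5.35 × 0.59250 = 3.1699 W/m².
ΔT = λ ΔF = 0.57 × 3.17 = 1.8069 K.

ΔF = 3.17 W/m²; ΔT = 1.81 K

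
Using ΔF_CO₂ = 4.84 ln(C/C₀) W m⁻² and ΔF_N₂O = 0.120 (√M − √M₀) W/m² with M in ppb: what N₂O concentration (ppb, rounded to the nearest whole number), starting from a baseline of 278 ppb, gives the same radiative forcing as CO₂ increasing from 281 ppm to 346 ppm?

M ≈ 628 ppb

CO₂ forcing: 4.84 × ln(346/281) = 4.84 × 0.208084 = 1.00713 W/m².
Set 0.120(√M − √278) = 1.00713: √M = 1.00713/0.120 + √278 = 8.3928 + 16.6733 = 25.0661.
M = (25.0661)² = 628.31 ppb.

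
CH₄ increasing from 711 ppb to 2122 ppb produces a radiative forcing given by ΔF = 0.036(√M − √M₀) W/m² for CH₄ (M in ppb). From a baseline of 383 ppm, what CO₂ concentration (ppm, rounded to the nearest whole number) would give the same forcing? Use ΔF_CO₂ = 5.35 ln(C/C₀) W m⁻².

CH₄ forcing: 0.036 × (√2122 − √711) = 0.036 × (46.0652 − 26.6646) = 0.036 × 19.4006 = 0.69842 W/m².
Set 5.35 ln(C/383) = 0.69842: ln(C/383) = 0.69842/5.35 = 0.13055, so C = 383 × e^0.13055 = 383 × 1.13945 = 436.41 ppm.

C ≈ 436 ppm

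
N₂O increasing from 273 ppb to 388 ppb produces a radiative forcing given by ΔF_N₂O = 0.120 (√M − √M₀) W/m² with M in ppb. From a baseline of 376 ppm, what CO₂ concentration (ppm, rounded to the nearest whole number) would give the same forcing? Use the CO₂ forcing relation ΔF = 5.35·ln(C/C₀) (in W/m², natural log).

C ≈ 404 ppm

N₂O forcing: 0.120 × (√388 − √273) = 0.120 × (19.6977 − 16.5227) = 0.120 × 3.1750 = 0.38100 W/m².
Set 5.35 ln(C/376) = 0.38100: ln(C/376) = 0.38100/5.35 = 0.07121, so C = 376 × e^0.07121 = 376 × 1.07381 = 403.75 ppm.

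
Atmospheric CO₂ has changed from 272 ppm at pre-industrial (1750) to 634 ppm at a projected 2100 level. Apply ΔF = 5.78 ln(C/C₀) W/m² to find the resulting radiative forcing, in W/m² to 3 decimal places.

CO₂: 5.78 × ln(634/272) = 5.78 × ln(2.33088) = 5.78 × 0.84625 = 4.8913 W/m².

ΔF = 4.891 W/m²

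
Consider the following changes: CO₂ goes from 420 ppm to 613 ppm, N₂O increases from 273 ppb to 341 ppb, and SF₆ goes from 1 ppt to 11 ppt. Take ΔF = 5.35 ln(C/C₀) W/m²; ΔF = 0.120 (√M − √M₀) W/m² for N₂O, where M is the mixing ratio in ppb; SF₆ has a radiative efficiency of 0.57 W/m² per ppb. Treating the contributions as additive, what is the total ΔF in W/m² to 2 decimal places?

CO₂: 5.35 × ln(613/420) = 5.35 × ln(1.45952) = 5.35 × 0.37811 = 2.0229 W/m².
N₂O: 0.120 × (√341 − √273) = 0.120 × (18.4662 − 16.5227) = 0.120 × 1.9435 = 0.2332 W/m².
SF₆: Δ = 11 − 1 = 10 ppt = 0.010 ppb; ΔF = 0.57 × 0.010 = 0.0057 W/m².
Total ΔF = 2.0229 + 0.2332 + 0.0057 = 2.2618 W/m².

ΔF = 2.26 W/m²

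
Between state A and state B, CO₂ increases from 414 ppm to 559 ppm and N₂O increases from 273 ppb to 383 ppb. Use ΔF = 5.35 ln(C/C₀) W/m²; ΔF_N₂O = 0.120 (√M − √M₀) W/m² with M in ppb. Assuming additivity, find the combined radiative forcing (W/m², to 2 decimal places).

ΔF = 1.97 W/m²

CO₂: 5.35 × ln(559/414) = 5.35 × ln(1.35024) = 5.35 × 0.30028 = 1.6065 W/m².
N₂O: 0.120 × (√383 − √273) = 0.120 × (19.5704 − 16.5227) = 0.120 × 3.0477 = 0.3657 W/m².
Total ΔF = 1.6065 + 0.3657 = 1.9722 W/m².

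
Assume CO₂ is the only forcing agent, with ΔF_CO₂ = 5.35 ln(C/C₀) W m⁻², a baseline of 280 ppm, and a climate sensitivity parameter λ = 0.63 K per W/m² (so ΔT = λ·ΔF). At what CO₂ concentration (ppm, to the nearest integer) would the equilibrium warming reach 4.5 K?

C ≈ 1064 ppm

Required forcing: ΔF = ΔT/λ = 4.5/0.63 = 7.1429 W/m².
Then ln(C/280) = ΔF/5.35 = 7.1429/5.35 = 1.33512.
So C = 280 × e^1.33512 = 280 × 3.80045 = 1064.13 ppm.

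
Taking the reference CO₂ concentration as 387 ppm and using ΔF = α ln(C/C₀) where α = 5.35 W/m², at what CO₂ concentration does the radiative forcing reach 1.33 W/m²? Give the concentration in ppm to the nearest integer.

C ≈ 496 ppm

Set 5.35 ln(C/387) = 1.33, so ln(C/387) = 1.33/5.35 = 0.24860.
Then C/387 = e^0.24860 = 1.28223, giving C = 387 × 1.28223 = 496.22 ppm.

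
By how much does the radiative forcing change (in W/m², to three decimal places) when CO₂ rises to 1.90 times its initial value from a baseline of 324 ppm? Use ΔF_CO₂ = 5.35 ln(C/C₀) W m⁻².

ΔF = 5.35 × ln(1.90) = 5.35 × 0.64185 = 3.4339 W/m².

ΔF = 3.434 W/m²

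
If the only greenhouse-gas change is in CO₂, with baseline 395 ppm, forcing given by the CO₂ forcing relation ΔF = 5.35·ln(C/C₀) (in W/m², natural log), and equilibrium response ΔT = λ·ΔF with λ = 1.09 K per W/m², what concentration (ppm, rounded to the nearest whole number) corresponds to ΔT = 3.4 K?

C ≈ 708 ppm

Required forcing: ΔF = ΔT/λ = 3.4/1.09 = 3.1193 W/m².
Then ln(C/395) = ΔF/5.35 = 3.1193/5.35 = 0.58305.
So C = 395 × e^0.58305 = 395 × 1.79149 = 707.64 ppm.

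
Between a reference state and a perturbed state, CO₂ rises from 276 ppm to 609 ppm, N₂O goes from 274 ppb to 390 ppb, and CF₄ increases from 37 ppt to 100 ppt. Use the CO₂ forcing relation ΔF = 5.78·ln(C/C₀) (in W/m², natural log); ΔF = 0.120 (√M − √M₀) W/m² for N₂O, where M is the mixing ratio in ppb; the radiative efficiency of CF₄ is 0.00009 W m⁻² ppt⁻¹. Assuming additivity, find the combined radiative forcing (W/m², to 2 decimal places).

CO₂: 5.78 × ln(609/276) = 5.78 × ln(2.20652) = 5.78 × 0.79142 = 4.5744 W/m².
N₂O: 0.120 × (√390 − √274) = 0.120 × (19.7484 − 16.5529) = 0.120 × 3.1955 = 0.3835 W/m².
CF₄: ΔF = 0.00009 × (100 − 37) = 0.00009 × 63 = 0.0057 W/m².
Total ΔF = 4.5744 + 0.3835 + 0.0057 = 4.9636 W/m².

ΔF = 4.96 W/m²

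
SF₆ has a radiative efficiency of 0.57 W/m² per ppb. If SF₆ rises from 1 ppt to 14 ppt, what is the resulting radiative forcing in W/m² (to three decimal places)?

ΔF = 0.007 W/m²

SF₆: Δ = 14 − 1 = 13 ppt = 0.013 ppb; ΔF = 0.57 × 0.013 = 0.0074 W/m².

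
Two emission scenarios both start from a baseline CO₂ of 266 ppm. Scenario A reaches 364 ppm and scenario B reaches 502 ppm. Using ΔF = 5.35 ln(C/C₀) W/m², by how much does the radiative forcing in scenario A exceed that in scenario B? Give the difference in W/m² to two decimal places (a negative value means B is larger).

ΔF_A = 5.35 ln(364/266) = 5.35 × 0.31366 = 1.6781 W/m².
ΔF_B = 5.35 ln(502/266) = 5.35 × 0.63510 = 3.3978 W/m².
Difference: 1.6781 − 3.3978 = -1.7197 W/m².

ΔF_A − ΔF_B = -1.72 W/m²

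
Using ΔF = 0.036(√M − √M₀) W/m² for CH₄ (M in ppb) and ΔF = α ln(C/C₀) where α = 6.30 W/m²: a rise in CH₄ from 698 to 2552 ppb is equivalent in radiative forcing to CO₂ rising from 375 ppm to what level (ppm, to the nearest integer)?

CH₄ forcing: 0.036 × (√2552 − √698) = 0.036 × (50.5173 − 26.4197) = 0.036 × 24.0976 = 0.86751 W/m².
Set 6.30 ln(C/375) = 0.86751: ln(C/375) = 0.86751/6.30 = 0.13770, so C = 375 × e^0.13770 = 375 × 1.14763 = 430.36 ppm.

C ≈ 430 ppm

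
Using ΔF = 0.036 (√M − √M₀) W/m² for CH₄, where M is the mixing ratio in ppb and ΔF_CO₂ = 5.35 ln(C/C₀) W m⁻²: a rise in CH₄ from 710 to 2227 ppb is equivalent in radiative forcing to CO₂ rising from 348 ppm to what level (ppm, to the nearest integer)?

CH₄ forcing: 0.036 × (√2227 − √710) = 0.036 × (47.1911 − 26.6458) = 0.036 × 20.5453 = 0.73963 W/m².
Set 5.35 ln(C/348) = 0.73963: ln(C/348) = 0.73963/5.35 = 0.13825, so C = 348 × e^0.13825 = 348 × 1.14826 = 399.59 ppm.

C ≈ 400 ppm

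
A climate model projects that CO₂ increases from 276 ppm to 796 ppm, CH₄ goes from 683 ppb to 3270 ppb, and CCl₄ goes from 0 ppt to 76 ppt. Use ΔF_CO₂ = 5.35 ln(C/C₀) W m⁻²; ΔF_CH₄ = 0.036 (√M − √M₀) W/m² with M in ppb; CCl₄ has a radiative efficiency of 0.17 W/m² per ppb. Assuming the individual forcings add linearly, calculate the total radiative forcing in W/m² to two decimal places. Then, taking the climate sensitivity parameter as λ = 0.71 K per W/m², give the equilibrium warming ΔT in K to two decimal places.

ΔF = 6.80 W/m²; ΔT = 4.83 K

CO₂: 5.35 × ln(796/276) = 5.35 × ln(2.88406) = 5.35 × 1.05920 = 5.6667 W/m².
CH₄: 0.036 × (√3270 − √683) = 0.036 × (57.1839 − 26.1343) = 0.036 × 31.0496 = 1.1178 W/m².
CCl₄: Δ = 76 − 0 = 76 ppt = 0.076 ppb; ΔF = 0.17 × 0.076 = 0.0129 W/m².
Total ΔF = 5.6667 + 1.1178 + 0.0129 = 6.7974 W/m².
ΔT = λ ΔF = 0.71 × 6.80 = 4.8280 K.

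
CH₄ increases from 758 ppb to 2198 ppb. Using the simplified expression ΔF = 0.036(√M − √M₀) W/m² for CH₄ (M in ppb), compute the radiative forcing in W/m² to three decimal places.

CH₄: 0.036 × (√2198 − √758) = 0.036 × (46.8828 − 27.5318) = 0.036 × 19.3510 = 0.6966 W/m².

ΔF = 0.697 W/m²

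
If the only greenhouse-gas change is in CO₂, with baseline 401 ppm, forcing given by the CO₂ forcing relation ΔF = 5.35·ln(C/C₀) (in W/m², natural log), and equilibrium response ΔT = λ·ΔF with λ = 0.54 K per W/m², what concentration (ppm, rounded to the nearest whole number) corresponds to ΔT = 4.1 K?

C ≈ 1658 ppm

Required forcing: ΔF = ΔT/λ = 4.1/0.54 = 7.5926 W/m².
Then ln(C/401) = ΔF/5.35 = 7.5926/5.35 = 1.41918.
So C = 401 × e^1.41918 = 401 × 4.13373 = 1657.63 ppm.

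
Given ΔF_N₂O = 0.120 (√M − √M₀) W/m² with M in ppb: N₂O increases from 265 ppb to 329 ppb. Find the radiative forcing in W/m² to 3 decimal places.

N₂O: 0.120 × (√329 − √265) = 0.120 × (18.1384 − 16.2788) = 0.120 × 1.8596 = 0.2232 W/m².

ΔF = 0.223 W/m²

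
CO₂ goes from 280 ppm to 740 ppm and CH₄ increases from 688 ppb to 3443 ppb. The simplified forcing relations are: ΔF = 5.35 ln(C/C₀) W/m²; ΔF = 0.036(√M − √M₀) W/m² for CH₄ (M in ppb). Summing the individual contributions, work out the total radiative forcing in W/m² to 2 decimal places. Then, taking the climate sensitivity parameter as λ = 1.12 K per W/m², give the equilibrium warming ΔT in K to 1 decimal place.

CO₂: 5.35 × ln(740/280) = 5.35 × ln(2.64286) = 5.35 × 0.97186 = 5.1995 W/m².
CH₄: 0.036 × (√3443 − √688) = 0.036 × (58.6771 − 26.2298) = 0.036 × 32.4473 = 1.1681 W/m².
Total ΔF = 5.1995 + 1.1681 = 6.3676 W/m².
ΔT = λ ΔF = 1.12 × 6.37 = 7.1344 K.

ΔF = 6.37 W/m²; ΔT = 7.1 K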